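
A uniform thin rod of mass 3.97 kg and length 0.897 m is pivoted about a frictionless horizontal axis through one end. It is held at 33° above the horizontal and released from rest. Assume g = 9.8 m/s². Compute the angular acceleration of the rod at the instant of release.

α ≈ 13.7 rad/s²

About the pivot, I = (1/3)ML² = (1/3)(3.97)(0.897)² = 1.065 kg·m².
The weight acts at the center, a distance L/2 = 0.4485 m from the pivot; τ = Mg(L/2) cos 33° = 14.63 N·m.
α = τ/I = 14.63/1.065 = 13.74 rad/s².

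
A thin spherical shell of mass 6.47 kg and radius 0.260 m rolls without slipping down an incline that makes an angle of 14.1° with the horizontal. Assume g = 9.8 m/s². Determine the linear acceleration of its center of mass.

a ≈ 1.43 m/s²

Translation along the incline: Mg sinθ − f = Ma.
Rotation about the center: fR = Iα with I = (2/3)MR². No-slip gives a = αR, so f = (I/R²)a = (2/3)M a.
Substituting: Mg sinθ = (1 + 0.6667)Ma, so a = g sinθ/(1 + 0.6667) = (9.8) sin 14.1° / 1.667 = 1.432 m/s².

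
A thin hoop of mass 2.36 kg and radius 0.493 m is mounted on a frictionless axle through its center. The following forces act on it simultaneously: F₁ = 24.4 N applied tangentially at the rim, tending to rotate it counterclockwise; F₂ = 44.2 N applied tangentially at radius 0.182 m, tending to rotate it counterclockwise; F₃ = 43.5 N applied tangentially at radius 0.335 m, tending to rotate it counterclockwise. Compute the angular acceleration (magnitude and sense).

α ≈ 60.4 rad/s², counterclockwise

I = MR² = (2.36)(0.493)² = 0.5736 kg·m².
Taking counterclockwise as positive: τ₁ = +(24.4)(0.493) = +12.03 N·m; τ₂ = +(44.2)(0.182) = +8.044 N·m; τ₃ = +(43.5)(0.335) = +14.57 N·m.
Net torque τ = 34.65 N·m.
α = τ/I = 34.65/0.5736 = 60.40 rad/s².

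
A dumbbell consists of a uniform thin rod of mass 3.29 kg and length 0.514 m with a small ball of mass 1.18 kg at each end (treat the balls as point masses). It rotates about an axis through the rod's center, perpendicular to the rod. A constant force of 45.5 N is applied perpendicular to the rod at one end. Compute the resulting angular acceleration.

I_rod = (1/12)ML² = (1/12)(3.29)(0.514)² = 0.07243 kg·m².
I_balls = 2·m·(L/2)² = 2(1.18)(0.2570)² = 0.1559 kg·m².
Total I = 0.2283 kg·m².
τ = F·(L/2) = (45.5)(0.257) = 11.69 N·m.
α = τ/I = 11.69/0.2283 = 51.22 rad/s².

α ≈ 51.2 rad/s²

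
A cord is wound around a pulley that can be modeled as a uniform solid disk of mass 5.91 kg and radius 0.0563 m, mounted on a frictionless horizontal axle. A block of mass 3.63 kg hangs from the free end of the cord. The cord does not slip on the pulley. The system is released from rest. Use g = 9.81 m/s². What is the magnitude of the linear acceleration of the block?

a ≈ 5.41 m/s²

I = ½MR² = (1/2)(5.91)(0.0563)² = 0.009366 kg·m².
Block: mg − T = ma. Pulley: TR = Iα. No-slip: a = αR, so T = (I/R²)a = 2.955·a.
Then mg = (m + 2.955)a, so a = (3.63)(9.81)/(3.63 + 2.955) = 5.408 m/s².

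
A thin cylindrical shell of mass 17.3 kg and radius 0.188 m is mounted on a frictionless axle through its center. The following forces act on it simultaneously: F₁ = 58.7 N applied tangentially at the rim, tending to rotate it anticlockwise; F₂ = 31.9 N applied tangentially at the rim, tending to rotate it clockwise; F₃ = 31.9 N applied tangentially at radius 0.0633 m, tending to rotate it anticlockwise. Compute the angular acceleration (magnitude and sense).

I = MR² = (17.3)(0.188)² = 0.6115 kg·m².
Taking anticlockwise as positive: τ₁ = +(58.7)(0.188) = +11.04 N·m; τ₂ = −(31.9)(0.188) = −5.997 N·m; τ₃ = +(31.9)(0.0633) = +2.019 N·m.
Net torque τ = 7.058 N·m.
α = τ/I = 7.058/0.6115 = 11.54 rad/s².

α ≈ 11.5 rad/s², anticlockwise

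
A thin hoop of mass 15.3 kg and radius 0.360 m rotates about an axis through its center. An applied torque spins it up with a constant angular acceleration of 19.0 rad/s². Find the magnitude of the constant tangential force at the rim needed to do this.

I = MR² = (15.3)(0.360)² = 1.983 kg·m².
The required torque is τ = Iα = (1.983)(19.00) = 37.67 N·m.
A tangential force at the rim gives τ = FR, so F = τ/R = 37.67/0.360 = 104.7 N.

F ≈ 105 N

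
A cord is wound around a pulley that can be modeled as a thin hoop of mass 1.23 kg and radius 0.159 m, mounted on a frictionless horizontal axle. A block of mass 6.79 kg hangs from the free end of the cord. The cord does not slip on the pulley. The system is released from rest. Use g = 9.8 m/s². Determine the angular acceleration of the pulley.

α ≈ 52.2 rad/s²

I = MR² = (1.23)(0.159)² = 0.03110 kg·m².
Block: mg − T = ma. Pulley: TR = Iα. No-slip: a = αR, so T = (I/R²)a = 1.230·a.
Then mg = (m + 1.230)a, so a = (6.79)(9.8)/(6.79 + 1.230) = 8.297 m/s².
α = a/R = 8.297/0.159 = 52.18 rad/s².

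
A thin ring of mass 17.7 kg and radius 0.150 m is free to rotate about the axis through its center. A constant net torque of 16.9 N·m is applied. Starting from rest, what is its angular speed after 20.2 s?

I = MR² = (17.7)(0.150)² = 0.3982 kg·m².
α = τ/I = 16.9/0.3982 = 42.44 rad/s².
ω = ω₀ + αt = 0 + (42.44)(20.2) = 857.2 rad/s.

ω ≈ 857 rad/s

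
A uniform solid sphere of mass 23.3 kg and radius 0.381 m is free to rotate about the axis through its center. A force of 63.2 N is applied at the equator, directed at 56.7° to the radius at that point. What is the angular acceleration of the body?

α ≈ 14.9 rad/s²

I = (2/5)MR² = (2/5)(23.3)(0.381)² = 1.353 kg·m².
Only the tangential component produces torque: τ = F R sinθ = (63.2)(0.381) sin 56.7° = 20.13 N·m.
From τ = Iα: α = 20.13/1.353 = 14.88 rad/s².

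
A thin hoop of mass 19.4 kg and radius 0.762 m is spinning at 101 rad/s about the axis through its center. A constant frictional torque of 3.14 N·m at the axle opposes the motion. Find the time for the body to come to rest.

t ≈ 362 s

I = MR² = (19.4)(0.762)² = 11.26 kg·m².
The net torque has magnitude 3.14 N·m, opposing ω.
|α| = τ/I = 3.140/11.26 = 0.2788 rad/s² (deceleration).
0 = ω₀ − |α|t ⇒ t = ω₀/|α| = 101/0.2788 = 362.3 s.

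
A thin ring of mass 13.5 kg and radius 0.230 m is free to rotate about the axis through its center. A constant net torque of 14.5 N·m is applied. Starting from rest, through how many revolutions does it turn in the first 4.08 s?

I = MR² = (13.5)(0.230)² = 0.7142 kg·m².
α = τ/I = 14.5/0.7142 = 20.30 rad/s².
θ = ½αt² = ½(20.30)(4.08)² = 169.0 rad.
Revolutions = θ/(2π) = 26.90.

≈ 26.9 revolutions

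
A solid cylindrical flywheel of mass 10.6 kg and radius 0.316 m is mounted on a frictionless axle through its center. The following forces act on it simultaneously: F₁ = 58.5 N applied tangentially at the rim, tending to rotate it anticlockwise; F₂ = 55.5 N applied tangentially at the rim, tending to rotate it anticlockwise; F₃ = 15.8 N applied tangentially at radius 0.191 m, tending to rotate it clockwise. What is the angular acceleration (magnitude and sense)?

I = ½MR² = (1/2)(10.6)(0.316)² = 0.5292 kg·m².
Taking anticlockwise as positive: τ₁ = +(58.5)(0.316) = +18.49 N·m; τ₂ = +(55.5)(0.316) = +17.54 N·m; τ₃ = −(15.8)(0.191) = −3.018 N·m.
Net torque τ = 33.01 N·m.
α = τ/I = 33.01/0.5292 = 62.37 rad/s².

α ≈ 62.4 rad/s², anticlockwise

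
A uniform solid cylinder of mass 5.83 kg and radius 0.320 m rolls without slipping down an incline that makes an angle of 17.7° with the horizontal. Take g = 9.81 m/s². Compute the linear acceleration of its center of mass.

a ≈ 1.99 m/s²

Translation along the incline: Mg sinθ − f = Ma.
Rotation about the center: fR = Iα with I = ½MR². No-slip gives a = αR, so f = (I/R²)a = (1/2)M a.
Substituting: Mg sinθ = (1 + 0.5000)Ma, so a = g sinθ/(1 + 0.5000) = (9.81) sin 17.7° / 1.500 = 1.988 m/s².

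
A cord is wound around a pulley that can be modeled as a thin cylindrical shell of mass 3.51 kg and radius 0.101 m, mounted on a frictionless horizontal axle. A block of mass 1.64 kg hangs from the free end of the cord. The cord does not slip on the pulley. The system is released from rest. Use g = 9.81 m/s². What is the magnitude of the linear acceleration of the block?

I = MR² = (3.51)(0.101)² = 0.03581 kg·m².
Block: mg − T = ma. Pulley: TR = Iα. No-slip: a = αR, so T = (I/R²)a = 3.510·a.
Then mg = (m + 3.510)a, so a = (1.64)(9.81)/(1.64 + 3.510) = 3.124 m/s².

a ≈ 3.12 m/s²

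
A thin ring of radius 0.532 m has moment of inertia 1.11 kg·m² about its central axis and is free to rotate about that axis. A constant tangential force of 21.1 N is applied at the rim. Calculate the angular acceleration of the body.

α ≈ 10.1 rad/s²

τ = F R = (21.1)(0.532) = 11.23 N·m.
From τ = Iα: α = 11.23/1.110 = 10.11 rad/s².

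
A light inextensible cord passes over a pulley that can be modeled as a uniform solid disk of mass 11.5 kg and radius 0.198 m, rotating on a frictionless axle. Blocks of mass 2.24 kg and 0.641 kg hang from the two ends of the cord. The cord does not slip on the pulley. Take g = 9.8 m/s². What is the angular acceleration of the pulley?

α ≈ 9.17 rad/s²

I = ½MR² = (1/2)(11.5)(0.198)² = 0.2254 kg·m².
Heavier block: m₁g − T₁ = m₁a. Lighter block: T₂ − m₂g = m₂a.
Pulley: (T₁ − T₂)R = Iα = I(a/R), so T₁ − T₂ = (I/R²)a = (1/2)M_p a = 5.750·a.
Adding the three: (m₁ − m₂)g = (m₁ + m₂ + 5.750)a, so a = (2.24 − 0.641)(9.8)/(2.24 + 0.641 + 5.750) = 1.816 m/s².
α = a/R = 1.816/0.198 = 9.170 rad/s².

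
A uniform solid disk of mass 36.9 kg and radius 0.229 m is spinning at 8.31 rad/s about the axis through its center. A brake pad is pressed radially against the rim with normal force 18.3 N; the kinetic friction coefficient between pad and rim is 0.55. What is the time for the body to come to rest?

t ≈ 3.49 s

I = ½MR² = (1/2)(36.9)(0.229)² = 0.9675 kg·m².
Friction force f = μN = (0.55)(18.3) = 10.07 N at the rim; torque magnitude τ = fR = 2.305 N·m, opposing ω.
|α| = τ/I = 2.305/0.9675 = 2.382 rad/s² (deceleration).
0 = ω₀ − |α|t ⇒ t = ω₀/|α| = 8.31/2.382 = 3.488 s.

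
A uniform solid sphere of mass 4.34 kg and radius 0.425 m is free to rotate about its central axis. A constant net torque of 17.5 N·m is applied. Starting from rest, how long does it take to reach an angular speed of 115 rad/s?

t ≈ 2.06 s

I = (2/5)MR² = (2/5)(4.34)(0.425)² = 0.3136 kg·m².
α = τ/I = 17.5/0.3136 = 55.81 rad/s².
ω = αt ⇒ t = ω/α = 115/55.81 = 2.061 s.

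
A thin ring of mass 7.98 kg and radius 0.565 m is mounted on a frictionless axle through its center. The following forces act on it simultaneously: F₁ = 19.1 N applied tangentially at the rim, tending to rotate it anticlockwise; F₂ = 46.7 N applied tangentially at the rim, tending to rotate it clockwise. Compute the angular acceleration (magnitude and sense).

I = MR² = (7.98)(0.565)² = 2.547 kg·m².
Taking anticlockwise as positive: τ₁ = +(19.1)(0.565) = +10.79 N·m; τ₂ = −(46.7)(0.565) = −26.39 N·m.
Net torque τ = -15.59 N·m.
α = τ/I = -15.59/2.547 = -6.121 rad/s².

α ≈ 6.12 rad/s², clockwise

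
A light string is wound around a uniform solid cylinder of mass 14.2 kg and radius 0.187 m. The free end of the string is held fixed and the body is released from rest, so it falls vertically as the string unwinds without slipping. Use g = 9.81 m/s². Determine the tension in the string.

Translation: Mg − T = Ma. Rotation about the center: TR = Iα with I = ½MR².
With a = αR: T = (I/R²)a = (1/2)M a, so Mg = (1 + 0.5000)Ma.
a = g/(1 + 0.5000) = 9.81/1.500 = 6.540 m/s².
T = 0.5000·M·a = (0.5000)(14.2)(6.540) = 46.43 N.

T ≈ 46.4 N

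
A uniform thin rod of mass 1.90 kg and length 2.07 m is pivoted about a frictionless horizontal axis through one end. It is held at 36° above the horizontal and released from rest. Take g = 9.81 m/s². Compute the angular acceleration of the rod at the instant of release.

α ≈ 5.75 rad/s²

About the pivot, I = (1/3)ML² = (1/3)(1.90)(2.07)² = 2.714 kg·m².
The weight acts at the center, a distance L/2 = 1.035 m from the pivot; τ = Mg(L/2) cos 36° = 15.61 N·m.
α = τ/I = 15.61/2.714 = 5.751 rad/s².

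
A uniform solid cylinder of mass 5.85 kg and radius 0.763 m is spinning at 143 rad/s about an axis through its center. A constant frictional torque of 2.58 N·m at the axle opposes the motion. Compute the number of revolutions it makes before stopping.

≈ 1070 revolutions

I = ½MR² = (1/2)(5.85)(0.763)² = 1.703 kg·m².
The net torque has magnitude 2.58 N·m, opposing ω.
|α| = τ/I = 2.580/1.703 = 1.515 rad/s² (deceleration).
ω² = ω₀² − 2|α|θ with ω = 0 ⇒ θ = ω₀²/(2|α|) = 6748 rad = 1074 rev.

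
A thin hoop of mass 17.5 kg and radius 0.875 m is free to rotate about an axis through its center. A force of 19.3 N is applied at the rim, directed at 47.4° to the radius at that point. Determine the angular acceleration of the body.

I = MR² = (17.5)(0.875)² = 13.40 kg·m².
Only the tangential component produces torque: τ = F R sinθ = (19.3)(0.875) sin 47.4° = 12.43 N·m.
Newton's second law for rotation, τ = Iα, gives α = τ/I = 12.43/13.40 = 0.9278 rad/s².

α ≈ 0.928 rad/s²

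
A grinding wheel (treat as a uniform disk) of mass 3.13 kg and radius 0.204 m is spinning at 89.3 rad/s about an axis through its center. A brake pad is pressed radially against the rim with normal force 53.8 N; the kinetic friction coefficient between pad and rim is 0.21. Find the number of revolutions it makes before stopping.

I = ½MR² = (1/2)(3.13)(0.204)² = 0.06513 kg·m².
Friction force f = μN = (0.21)(53.8) = 11.30 N at the rim; torque magnitude τ = fR = 2.305 N·m, opposing ω.
|α| = τ/I = 2.305/0.06513 = 35.39 rad/s² (deceleration).
ω² = ω₀² − 2|α|θ with ω = 0 ⇒ θ = ω₀²/(2|α|) = 112.7 rad = 17.93 rev.

≈ 17.9 revolutions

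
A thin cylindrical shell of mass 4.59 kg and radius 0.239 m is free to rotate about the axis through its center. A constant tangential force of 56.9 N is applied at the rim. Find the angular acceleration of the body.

α ≈ 51.9 rad/s²

I = MR² = (4.59)(0.239)² = 0.2622 kg·m².
τ = F R = (56.9)(0.239) = 13.60 N·m.
Newton's second law for rotation, τ = Iα, gives α = τ/I = 13.60/0.2622 = 51.87 rad/s².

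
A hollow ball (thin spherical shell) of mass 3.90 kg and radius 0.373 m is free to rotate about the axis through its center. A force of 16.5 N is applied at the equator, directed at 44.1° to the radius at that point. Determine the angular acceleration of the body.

α ≈ 11.8 rad/s²

I = (2/3)MR² = (2/3)(3.90)(0.373)² = 0.3617 kg·m².
Only the tangential component produces torque: τ = F R sinθ = (16.5)(0.373) sin 44.1° = 4.283 N·m.
Newton's second law for rotation, τ = Iα, gives α = τ/I = 4.283/0.3617 = 11.84 rad/s².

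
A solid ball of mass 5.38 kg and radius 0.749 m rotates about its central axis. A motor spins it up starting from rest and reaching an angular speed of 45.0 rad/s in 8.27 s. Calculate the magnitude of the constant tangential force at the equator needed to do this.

F ≈ 8.77 N

I = (2/5)MR² = (2/5)(5.38)(0.749)² = 1.207 kg·m².
α = Δω/Δt = (45.0 − 0)/8.27 = 5.441 rad/s².
The required torque is τ = Iα = (1.207)(5.441) = 6.569 N·m.
A tangential force at the equator gives τ = FR, so F = τ/R = 6.569/0.749 = 8.771 N.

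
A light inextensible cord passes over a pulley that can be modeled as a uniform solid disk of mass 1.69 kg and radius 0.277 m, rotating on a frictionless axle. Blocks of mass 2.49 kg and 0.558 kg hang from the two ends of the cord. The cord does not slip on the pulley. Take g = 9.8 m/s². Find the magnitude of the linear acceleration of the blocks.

I = ½MR² = (1/2)(1.69)(0.277)² = 0.06484 kg·m².
Heavier block: m₁g − T₁ = m₁a. Lighter block: T₂ − m₂g = m₂a.
Pulley: (T₁ − T₂)R = Iα = I(a/R), so T₁ − T₂ = (I/R²)a = (1/2)M_p a = 0.8450·a.
Adding the three: (m₁ − m₂)g = (m₁ + m₂ + 0.8450)a, so a = (2.49 − 0.558)(9.8)/(2.49 + 0.558 + 0.8450) = 4.863 m/s².

a ≈ 4.86 m/s²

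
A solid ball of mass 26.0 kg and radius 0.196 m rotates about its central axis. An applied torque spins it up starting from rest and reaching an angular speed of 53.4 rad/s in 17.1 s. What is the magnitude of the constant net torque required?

τ ≈ 1.25 N·m

I = (2/5)MR² = (2/5)(26.0)(0.196)² = 0.3995 kg·m².
α = Δω/Δt = (53.4 − 0)/17.1 = 3.123 rad/s².
τ = Iα = (0.3995)(3.123) = 1.248 N·m.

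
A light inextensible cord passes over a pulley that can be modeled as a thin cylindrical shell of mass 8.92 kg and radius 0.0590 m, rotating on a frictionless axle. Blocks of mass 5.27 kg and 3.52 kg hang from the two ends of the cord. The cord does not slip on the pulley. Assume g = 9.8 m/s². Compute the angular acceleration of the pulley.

I = MR² = (8.92)(0.0590)² = 0.03105 kg·m².
Heavier block: m₁g − T₁ = m₁a. Lighter block: T₂ − m₂g = m₂a.
Pulley: (T₁ − T₂)R = Iα = I(a/R), so T₁ − T₂ = (I/R²)a = 1·M_p a = 8.920·a.
Adding the three: (m₁ − m₂)g = (m₁ + m₂ + 8.920)a, so a = (5.27 − 3.52)(9.8)/(5.27 + 3.52 + 8.920) = 0.9684 m/s².
α = a/R = 0.9684/0.0590 = 16.41 rad/s².

α ≈ 16.4 rad/s²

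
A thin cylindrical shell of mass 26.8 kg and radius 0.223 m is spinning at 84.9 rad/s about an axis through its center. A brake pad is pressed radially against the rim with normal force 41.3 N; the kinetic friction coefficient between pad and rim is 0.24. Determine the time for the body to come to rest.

t ≈ 51.2 s

I = MR² = (26.8)(0.223)² = 1.333 kg·m².
Friction force f = μN = (0.24)(41.3) = 9.912 N at the rim; torque magnitude τ = fR = 2.210 N·m, opposing ω.
|α| = τ/I = 2.210/1.333 = 1.659 rad/s² (deceleration).
0 = ω₀ − |α|t ⇒ t = ω₀/|α| = 84.9/1.659 = 51.19 s.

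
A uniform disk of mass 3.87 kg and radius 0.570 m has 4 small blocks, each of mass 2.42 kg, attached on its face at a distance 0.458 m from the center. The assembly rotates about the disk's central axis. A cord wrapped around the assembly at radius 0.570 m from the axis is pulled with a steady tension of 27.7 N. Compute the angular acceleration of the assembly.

I_disk = ½MR² = ½(3.87)(0.570)² = 0.6287 kg·m².
I_blocks = 4·m·r² = 4(2.42)(0.458)² = 2.031 kg·m².
Total I = 2.659 kg·m².
τ = F r = (27.7)(0.570) = 15.79 N·m.
α = τ/I = 15.79/2.659 = 5.938 rad/s².

α ≈ 5.94 rad/s²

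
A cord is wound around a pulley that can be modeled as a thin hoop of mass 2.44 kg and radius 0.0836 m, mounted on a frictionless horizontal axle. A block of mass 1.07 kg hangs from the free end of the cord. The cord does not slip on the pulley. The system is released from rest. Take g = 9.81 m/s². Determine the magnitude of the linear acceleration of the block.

I = MR² = (2.44)(0.0836)² = 0.01705 kg·m².
Block: mg − T = ma. Pulley: TR = Iα. No-slip: a = αR, so T = (I/R²)a = 2.440·a.
Then mg = (m + 2.440)a, so a = (1.07)(9.81)/(1.07 + 2.440) = 2.991 m/s².

a ≈ 2.99 m/s²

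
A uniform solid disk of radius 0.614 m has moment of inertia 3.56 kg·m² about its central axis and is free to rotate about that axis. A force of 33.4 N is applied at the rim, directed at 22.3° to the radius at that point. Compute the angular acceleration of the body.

α ≈ 2.19 rad/s²

Only the tangential component produces torque: τ = F R sinθ = (33.4)(0.614) sin 22.3° = 7.782 N·m.
Newton's second law for rotation, τ = Iα, gives α = τ/I = 7.782/3.560 = 2.186 rad/s².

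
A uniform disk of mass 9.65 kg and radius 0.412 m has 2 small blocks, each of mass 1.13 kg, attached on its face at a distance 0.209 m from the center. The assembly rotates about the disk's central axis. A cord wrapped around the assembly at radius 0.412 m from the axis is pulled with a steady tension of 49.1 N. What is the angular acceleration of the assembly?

I_disk = ½MR² = ½(9.65)(0.412)² = 0.8190 kg·m².
I_blocks = 2·m·r² = 2(1.13)(0.209)² = 0.09872 kg·m².
Total I = 0.9177 kg·m².
τ = F r = (49.1)(0.412) = 20.23 N·m.
α = τ/I = 20.23/0.9177 = 22.04 rad/s².

α ≈ 22.0 rad/s²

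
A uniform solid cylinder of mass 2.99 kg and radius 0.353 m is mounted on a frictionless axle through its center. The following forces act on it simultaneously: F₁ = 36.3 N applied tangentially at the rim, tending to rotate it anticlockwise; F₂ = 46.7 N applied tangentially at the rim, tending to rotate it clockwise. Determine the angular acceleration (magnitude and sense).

I = ½MR² = (1/2)(2.99)(0.353)² = 0.1863 kg·m².
Taking anticlockwise as positive: τ₁ = +(36.3)(0.353) = +12.81 N·m; τ₂ = −(46.7)(0.353) = −16.49 N·m.
Net torque τ = -3.671 N·m.
α = τ/I = -3.671/0.1863 = -19.71 rad/s².

α ≈ 19.7 rad/s², clockwise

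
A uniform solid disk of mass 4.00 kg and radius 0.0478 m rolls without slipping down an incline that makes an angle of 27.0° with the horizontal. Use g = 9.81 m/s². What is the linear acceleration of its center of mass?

Translation along the incline: Mg sinθ − f = Ma.
Rotation about the center: fR = Iα with I = ½MR². No-slip gives a = αR, so f = (I/R²)a = (1/2)M a.
Substituting: Mg sinθ = (1 + 0.5000)Ma, so a = g sinθ/(1 + 0.5000) = (9.81) sin 27.0° / 1.500 = 2.969 m/s².

a ≈ 2.97 m/s²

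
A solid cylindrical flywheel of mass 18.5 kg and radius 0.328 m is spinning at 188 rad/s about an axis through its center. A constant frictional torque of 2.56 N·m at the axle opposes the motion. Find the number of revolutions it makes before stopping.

I = ½MR² = (1/2)(18.5)(0.328)² = 0.9952 kg·m².
The net torque has magnitude 2.56 N·m, opposing ω.
|α| = τ/I = 2.560/0.9952 = 2.572 rad/s² (deceleration).
ω² = ω₀² − 2|α|θ with ω = 0 ⇒ θ = ω₀²/(2|α|) = 6870 rad = 1093 rev.

≈ 1090 revolutions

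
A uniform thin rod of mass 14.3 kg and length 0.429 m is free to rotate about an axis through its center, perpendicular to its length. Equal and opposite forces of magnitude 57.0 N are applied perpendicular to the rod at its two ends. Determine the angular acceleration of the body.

I = (1/12)ML² = (1/12)(14.3)(0.429)² = 0.2193 kg·m².
The couple gives τ = F·(L/2) + F·(L/2) = F L = (57.0)(0.429) = 24.45 N·m.
Newton's second law for rotation, τ = Iα, gives α = τ/I = 24.45/0.2193 = 111.5 rad/s².

α ≈ 111 rad/s²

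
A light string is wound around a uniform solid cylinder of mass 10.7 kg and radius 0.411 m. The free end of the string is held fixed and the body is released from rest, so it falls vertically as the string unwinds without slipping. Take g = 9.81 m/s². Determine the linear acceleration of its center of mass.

a ≈ 6.54 m/s²

Translation: Mg − T = Ma. Rotation about the center: TR = Iα with I = ½MR².
With a = αR: T = (I/R²)a = (1/2)M a, so Mg = (1 + 0.5000)Ma.
a = g/(1 + 0.5000) = 9.81/1.500 = 6.540 m/s².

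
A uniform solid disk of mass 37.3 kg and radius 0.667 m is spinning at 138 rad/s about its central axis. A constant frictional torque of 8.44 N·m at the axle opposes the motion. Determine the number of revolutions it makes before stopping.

I = ½MR² = (1/2)(37.3)(0.667)² = 8.297 kg·m².
The net torque has magnitude 8.44 N·m, opposing ω.
|α| = τ/I = 8.440/8.297 = 1.017 rad/s² (deceleration).
ω² = ω₀² − 2|α|θ with ω = 0 ⇒ θ = ω₀²/(2|α|) = 9361 rad = 1490 rev.

≈ 1490 revolutions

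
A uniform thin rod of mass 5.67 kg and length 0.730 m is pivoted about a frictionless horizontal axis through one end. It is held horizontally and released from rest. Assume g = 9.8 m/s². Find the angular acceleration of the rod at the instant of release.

About the pivot, I = (1/3)ML² = (1/3)(5.67)(0.730)² = 1.007 kg·m².
The weight acts at the center, a distance L/2 = 0.3650 m from the pivot; τ = Mg(L/2) = 20.28 N·m.
α = τ/I = 20.28/1.007 = 20.14 rad/s².

α ≈ 20.1 rad/s²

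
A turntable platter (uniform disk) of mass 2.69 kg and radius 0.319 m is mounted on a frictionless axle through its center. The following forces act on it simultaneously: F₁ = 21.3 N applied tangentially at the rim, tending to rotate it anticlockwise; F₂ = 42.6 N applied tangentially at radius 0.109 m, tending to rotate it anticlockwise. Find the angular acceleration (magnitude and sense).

α ≈ 83.6 rad/s², anticlockwise

I = ½MR² = (1/2)(2.69)(0.319)² = 0.1369 kg·m².
Taking anticlockwise as positive: τ₁ = +(21.3)(0.319) = +6.795 N·m; τ₂ = +(42.6)(0.109) = +4.643 N·m.
Net torque τ = 11.44 N·m.
α = τ/I = 11.44/0.1369 = 83.57 rad/s².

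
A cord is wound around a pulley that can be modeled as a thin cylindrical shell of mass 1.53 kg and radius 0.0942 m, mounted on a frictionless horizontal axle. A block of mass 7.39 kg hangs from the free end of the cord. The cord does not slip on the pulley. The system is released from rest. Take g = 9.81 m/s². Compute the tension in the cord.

I = MR² = (1.53)(0.0942)² = 0.01358 kg·m².
Block: mg − T = ma. Pulley: TR = Iα. No-slip: a = αR, so T = (I/R²)a = 1.530·a.
Then mg = (m + 1.530)a, so a = (7.39)(9.81)/(7.39 + 1.530) = 8.127 m/s².
T = 1.530·a = 12.43 N.

T ≈ 12.4 N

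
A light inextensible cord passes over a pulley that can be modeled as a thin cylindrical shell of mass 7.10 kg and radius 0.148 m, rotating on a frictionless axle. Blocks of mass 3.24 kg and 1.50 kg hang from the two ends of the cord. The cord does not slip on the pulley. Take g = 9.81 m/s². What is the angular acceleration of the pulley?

α ≈ 9.74 rad/s²

I = MR² = (7.10)(0.148)² = 0.1555 kg·m².
Heavier block: m₁g − T₁ = m₁a. Lighter block: T₂ − m₂g = m₂a.
Pulley: (T₁ − T₂)R = Iα = I(a/R), so T₁ − T₂ = (I/R²)a = 1·M_p a = 7.100·a.
Adding the three: (m₁ − m₂)g = (m₁ + m₂ + 7.100)a, so a = (3.24 − 1.50)(9.81)/(3.24 + 1.50 + 7.100) = 1.442 m/s².
α = a/R = 1.442/0.148 = 9.741 rad/s².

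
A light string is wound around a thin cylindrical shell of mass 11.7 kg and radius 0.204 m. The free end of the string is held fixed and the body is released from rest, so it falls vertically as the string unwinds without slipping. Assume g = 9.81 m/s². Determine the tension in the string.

Translation: Mg − T = Ma. Rotation about the center: TR = Iα with I = MR².
With a = αR: T = (I/R²)a = M a, so Mg = (1 + 1.000)Ma.
a = g/(1 + 1.000) = 9.81/2.000 = 4.905 m/s².
T = 1.000·M·a = (1.000)(11.7)(4.905) = 57.39 N.

T ≈ 57.4 N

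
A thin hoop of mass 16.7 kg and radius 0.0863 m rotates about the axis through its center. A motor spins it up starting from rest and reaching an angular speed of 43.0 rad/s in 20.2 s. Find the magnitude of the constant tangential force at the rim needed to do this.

F ≈ 3.07 N

I = MR² = (16.7)(0.0863)² = 0.1244 kg·m².
α = Δω/Δt = (43.0 − 0)/20.2 = 2.129 rad/s².
The required torque is τ = Iα = (0.1244)(2.129) = 0.2648 N·m.
A tangential force at the rim gives τ = FR, so F = τ/R = 0.2648/0.0863 = 3.068 N.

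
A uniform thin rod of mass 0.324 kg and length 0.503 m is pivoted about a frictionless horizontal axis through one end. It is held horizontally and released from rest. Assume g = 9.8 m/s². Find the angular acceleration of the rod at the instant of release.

About the pivot, I = (1/3)ML² = (1/3)(0.324)(0.503)² = 0.02732 kg·m².
The weight acts at the center, a distance L/2 = 0.2515 m from the pivot; τ = Mg(L/2) = 0.7986 N·m.
α = τ/I = 0.7986/0.02732 = 29.22 rad/s².

α ≈ 29.2 rad/s²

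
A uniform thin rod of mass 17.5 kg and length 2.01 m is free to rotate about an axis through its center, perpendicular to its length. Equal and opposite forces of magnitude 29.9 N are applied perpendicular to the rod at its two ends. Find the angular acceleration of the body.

I = (1/12)ML² = (1/12)(17.5)(2.01)² = 5.892 kg·m².
The couple gives τ = F·(L/2) + F·(L/2) = F L = (29.9)(2.01) = 60.10 N·m.
From τ = Iα: α = 60.10/5.892 = 10.20 rad/s².

α ≈ 10.2 rad/s²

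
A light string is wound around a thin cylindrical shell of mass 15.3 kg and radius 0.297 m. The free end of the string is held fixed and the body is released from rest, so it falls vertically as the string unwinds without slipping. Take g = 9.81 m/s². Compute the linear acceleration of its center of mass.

Translation: Mg − T = Ma. Rotation about the center: TR = Iα with I = MR².
With a = αR: T = (I/R²)a = M a, so Mg = (1 + 1.000)Ma.
a = g/(1 + 1.000) = 9.81/2.000 = 4.905 m/s².

a ≈ 4.91 m/s²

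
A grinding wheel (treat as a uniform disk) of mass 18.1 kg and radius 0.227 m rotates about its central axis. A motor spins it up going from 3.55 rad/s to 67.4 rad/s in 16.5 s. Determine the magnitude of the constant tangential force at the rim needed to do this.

I = ½MR² = (1/2)(18.1)(0.227)² = 0.4663 kg·m².
α = Δω/Δt = (67.4 − 3.55)/16.5 = 3.870 rad/s².
The required torque is τ = Iα = (0.4663)(3.870) = 1.805 N·m.
A tangential force at the rim gives τ = FR, so F = τ/R = 1.805/0.227 = 7.950 N.

F ≈ 7.95 N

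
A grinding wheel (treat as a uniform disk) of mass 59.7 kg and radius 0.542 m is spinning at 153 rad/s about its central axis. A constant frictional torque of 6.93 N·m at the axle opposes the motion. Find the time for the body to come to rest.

I = ½MR² = (1/2)(59.7)(0.542)² = 8.769 kg·m².
The net torque has magnitude 6.93 N·m, opposing ω.
|α| = τ/I = 6.930/8.769 = 0.7903 rad/s² (deceleration).
0 = ω₀ − |α|t ⇒ t = ω₀/|α| = 153/0.7903 = 193.6 s.

t ≈ 194 s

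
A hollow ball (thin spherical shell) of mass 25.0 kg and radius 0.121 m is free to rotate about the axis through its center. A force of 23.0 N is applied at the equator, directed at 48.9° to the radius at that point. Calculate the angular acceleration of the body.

I = (2/3)MR² = (2/3)(25.0)(0.121)² = 0.2440 kg·m².
Only the tangential component produces torque: τ = F R sinθ = (23.0)(0.121) sin 48.9° = 2.097 N·m.
From τ = Iα: α = 2.097/0.2440 = 8.594 rad/s².

α ≈ 8.59 rad/s²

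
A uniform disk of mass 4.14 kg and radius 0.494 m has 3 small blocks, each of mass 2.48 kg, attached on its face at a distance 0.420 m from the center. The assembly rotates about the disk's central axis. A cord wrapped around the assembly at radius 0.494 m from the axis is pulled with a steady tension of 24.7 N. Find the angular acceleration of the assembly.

I_disk = ½MR² = ½(4.14)(0.494)² = 0.5052 kg·m².
I_blocks = 3·m·r² = 3(2.48)(0.420)² = 1.312 kg·m².
Total I = 1.818 kg·m².
τ = F r = (24.7)(0.494) = 12.20 N·m.
α = τ/I = 12.20/1.818 = 6.713 rad/s².

α ≈ 6.71 rad/s²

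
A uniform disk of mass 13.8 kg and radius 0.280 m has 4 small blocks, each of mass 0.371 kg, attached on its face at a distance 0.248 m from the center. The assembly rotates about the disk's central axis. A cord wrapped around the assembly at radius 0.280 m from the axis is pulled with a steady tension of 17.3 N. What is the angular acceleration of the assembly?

I_disk = ½MR² = ½(13.8)(0.280)² = 0.5410 kg·m².
I_blocks = 4·m·r² = 4(0.371)(0.248)² = 0.09127 kg·m².
Total I = 0.6322 kg·m².
τ = F r = (17.3)(0.280) = 4.844 N·m.
α = τ/I = 4.844/0.6322 = 7.662 rad/s².

α ≈ 7.66 rad/s²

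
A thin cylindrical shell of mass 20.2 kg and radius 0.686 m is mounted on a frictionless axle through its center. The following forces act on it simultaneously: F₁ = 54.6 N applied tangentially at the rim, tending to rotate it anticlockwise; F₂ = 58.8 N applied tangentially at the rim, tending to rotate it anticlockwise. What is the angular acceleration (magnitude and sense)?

α ≈ 8.18 rad/s², anticlockwise

I = MR² = (20.2)(0.686)² = 9.506 kg·m².
Taking anticlockwise as positive: τ₁ = +(54.6)(0.686) = +37.46 N·m; τ₂ = +(58.8)(0.686) = +40.34 N·m.
Net torque τ = 77.79 N·m.
α = τ/I = 77.79/9.506 = 8.183 rad/s².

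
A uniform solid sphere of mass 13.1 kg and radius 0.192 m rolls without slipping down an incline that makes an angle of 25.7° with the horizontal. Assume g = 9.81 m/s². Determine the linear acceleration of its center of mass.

Translation along the incline: Mg sinθ − f = Ma.
Rotation about the center: fR = Iα with I = (2/5)MR². No-slip gives a = αR, so f = (I/R²)a = (2/5)M a.
Substituting: Mg sinθ = (1 + 0.4000)Ma, so a = g sinθ/(1 + 0.4000) = (9.81) sin 25.7° / 1.400 = 3.039 m/s².

a ≈ 3.04 m/s²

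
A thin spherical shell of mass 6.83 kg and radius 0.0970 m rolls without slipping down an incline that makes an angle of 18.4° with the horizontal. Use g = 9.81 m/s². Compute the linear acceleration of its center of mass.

Translation along the incline: Mg sinθ − f = Ma.
Rotation about the center: fR = Iα with I = (2/3)MR². No-slip gives a = αR, so f = (I/R²)a = (2/3)M a.
Substituting: Mg sinθ = (1 + 0.6667)Ma, so a = g sinθ/(1 + 0.6667) = (9.81) sin 18.4° / 1.667 = 1.858 m/s².

a ≈ 1.86 m/s²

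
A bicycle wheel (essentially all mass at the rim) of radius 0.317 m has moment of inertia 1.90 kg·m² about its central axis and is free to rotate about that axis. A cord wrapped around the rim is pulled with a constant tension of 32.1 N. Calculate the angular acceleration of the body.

τ = F R = (32.1)(0.317) = 10.18 N·m.
Newton's second law for rotation, τ = Iα, gives α = τ/I = 10.18/1.900 = 5.356 rad/s².

α ≈ 5.36 rad/s²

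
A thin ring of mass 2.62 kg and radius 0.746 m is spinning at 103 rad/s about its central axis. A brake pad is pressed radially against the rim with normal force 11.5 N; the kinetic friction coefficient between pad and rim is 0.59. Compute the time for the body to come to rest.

t ≈ 29.7 s

I = MR² = (2.62)(0.746)² = 1.458 kg·m².
Friction force f = μN = (0.59)(11.5) = 6.785 N at the rim; torque magnitude τ = fR = 5.062 N·m, opposing ω.
|α| = τ/I = 5.062/1.458 = 3.471 rad/s² (deceleration).
0 = ω₀ − |α|t ⇒ t = ω₀/|α| = 103/3.471 = 29.67 s.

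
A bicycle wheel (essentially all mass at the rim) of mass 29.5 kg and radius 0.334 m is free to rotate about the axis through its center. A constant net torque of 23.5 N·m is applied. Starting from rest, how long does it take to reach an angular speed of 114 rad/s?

I = MR² = (29.5)(0.334)² = 3.291 kg·m².
α = τ/I = 23.5/3.291 = 7.141 rad/s².
ω = αt ⇒ t = ω/α = 114/7.141 = 15.96 s.

t ≈ 16.0 s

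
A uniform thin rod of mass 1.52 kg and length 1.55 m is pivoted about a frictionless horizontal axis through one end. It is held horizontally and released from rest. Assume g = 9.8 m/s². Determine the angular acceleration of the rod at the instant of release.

α ≈ 9.48 rad/s²

About the pivot, I = (1/3)ML² = (1/3)(1.52)(1.55)² = 1.217 kg·m².
The weight acts at the center, a distance L/2 = 0.7750 m from the pivot; τ = Mg(L/2) = 11.54 N·m.
α = τ/I = 11.54/1.217 = 9.484 rad/s².
(Equivalently α = (3g/(2L)) = 9.484 rad/s².)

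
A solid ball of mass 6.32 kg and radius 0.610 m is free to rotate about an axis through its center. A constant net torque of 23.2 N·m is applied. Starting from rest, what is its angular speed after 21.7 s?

ω ≈ 535 rad/s

I = (2/5)MR² = (2/5)(6.32)(0.610)² = 0.9407 kg·m².
α = τ/I = 23.2/0.9407 = 24.66 rad/s².
ω = ω₀ + αt = 0 + (24.66)(21.7) = 535.2 rad/s.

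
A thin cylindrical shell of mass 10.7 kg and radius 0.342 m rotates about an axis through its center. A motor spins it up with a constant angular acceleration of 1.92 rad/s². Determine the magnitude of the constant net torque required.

I = MR² = (10.7)(0.342)² = 1.252 kg·m².
τ = Iα = (1.252)(1.920) = 2.403 N·m.

τ ≈ 2.40 N·m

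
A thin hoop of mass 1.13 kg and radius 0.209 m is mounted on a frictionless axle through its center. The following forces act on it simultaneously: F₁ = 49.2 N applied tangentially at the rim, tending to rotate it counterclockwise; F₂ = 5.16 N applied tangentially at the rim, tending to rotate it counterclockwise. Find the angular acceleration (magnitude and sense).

α ≈ 230 rad/s², counterclockwise

I = MR² = (1.13)(0.209)² = 0.04936 kg·m².
Taking counterclockwise as positive: τ₁ = +(49.2)(0.209) = +10.28 N·m; τ₂ = +(5.16)(0.209) = +1.078 N·m.
Net torque τ = 11.36 N·m.
α = τ/I = 11.36/0.04936 = 230.2 rad/s².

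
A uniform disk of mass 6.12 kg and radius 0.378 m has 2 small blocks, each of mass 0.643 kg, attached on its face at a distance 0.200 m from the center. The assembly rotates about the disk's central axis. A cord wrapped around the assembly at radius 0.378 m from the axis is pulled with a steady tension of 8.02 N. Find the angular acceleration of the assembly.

I_disk = ½MR² = ½(6.12)(0.378)² = 0.4372 kg·m².
I_blocks = 2·m·r² = 2(0.643)(0.200)² = 0.05144 kg·m².
Total I = 0.4887 kg·m².
τ = F r = (8.02)(0.378) = 3.032 N·m.
α = τ/I = 3.032/0.4887 = 6.204 rad/s².

α ≈ 6.20 rad/s²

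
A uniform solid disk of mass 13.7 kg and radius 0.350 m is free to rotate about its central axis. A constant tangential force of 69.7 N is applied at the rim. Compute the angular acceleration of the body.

I = ½MR² = (1/2)(13.7)(0.350)² = 0.8391 kg·m².
τ = F R = (69.7)(0.350) = 24.39 N·m.
Newton's second law for rotation, τ = Iα, gives α = τ/I = 24.39/0.8391 = 29.07 rad/s².

α ≈ 29.1 rad/s²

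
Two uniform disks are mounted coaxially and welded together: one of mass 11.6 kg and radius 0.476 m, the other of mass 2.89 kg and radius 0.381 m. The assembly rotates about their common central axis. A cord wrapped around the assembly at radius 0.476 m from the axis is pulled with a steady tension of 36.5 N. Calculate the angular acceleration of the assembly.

α ≈ 11.4 rad/s²

I = ½M₁R₁² + ½M₂R₂² = ½(11.6)(0.476)² + ½(2.89)(0.381)² = 1.524 kg·m².
τ = F r = (36.5)(0.476) = 17.37 N·m.
α = τ/I = 17.37/1.524 = 11.40 rad/s².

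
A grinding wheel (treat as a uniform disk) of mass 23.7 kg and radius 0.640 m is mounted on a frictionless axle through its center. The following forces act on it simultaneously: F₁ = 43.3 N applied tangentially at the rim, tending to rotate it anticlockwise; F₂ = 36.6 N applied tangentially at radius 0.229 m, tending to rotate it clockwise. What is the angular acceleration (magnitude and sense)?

α ≈ 3.98 rad/s², anticlockwise

I = ½MR² = (1/2)(23.7)(0.640)² = 4.854 kg·m².
Taking anticlockwise as positive: τ₁ = +(43.3)(0.640) = +27.71 N·m; τ₂ = −(36.6)(0.229) = −8.381 N·m.
Net torque τ = 19.33 N·m.
α = τ/I = 19.33/4.854 = 3.983 rad/s².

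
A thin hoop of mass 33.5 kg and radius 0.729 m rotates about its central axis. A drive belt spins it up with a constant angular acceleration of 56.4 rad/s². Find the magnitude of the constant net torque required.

τ ≈ 1000 N·m

I = MR² = (33.5)(0.729)² = 17.80 kg·m².
τ = Iα = (17.80)(56.40) = 1004 N·m.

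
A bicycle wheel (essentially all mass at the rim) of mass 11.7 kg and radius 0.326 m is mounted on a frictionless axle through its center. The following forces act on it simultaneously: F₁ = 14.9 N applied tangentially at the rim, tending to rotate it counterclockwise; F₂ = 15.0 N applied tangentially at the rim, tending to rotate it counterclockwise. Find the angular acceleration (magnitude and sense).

α ≈ 7.84 rad/s², counterclockwise

I = MR² = (11.7)(0.326)² = 1.243 kg·m².
Taking counterclockwise as positive: τ₁ = +(14.9)(0.326) = +4.857 N·m; τ₂ = +(15.0)(0.326) = +4.890 N·m.
Net torque τ = 9.747 N·m.
α = τ/I = 9.747/1.243 = 7.839 rad/s².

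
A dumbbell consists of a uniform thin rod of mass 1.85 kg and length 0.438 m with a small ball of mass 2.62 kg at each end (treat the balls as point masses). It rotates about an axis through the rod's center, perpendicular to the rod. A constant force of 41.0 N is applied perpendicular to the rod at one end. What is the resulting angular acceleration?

α ≈ 32.0 rad/s²

I_rod = (1/12)ML² = (1/12)(1.85)(0.438)² = 0.02958 kg·m².
I_balls = 2·m·(L/2)² = 2(2.62)(0.2190)² = 0.2513 kg·m².
Total I = 0.2809 kg·m².
τ = F·(L/2) = (41.0)(0.219) = 8.979 N·m.
α = τ/I = 8.979/0.2809 = 31.97 rad/s².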